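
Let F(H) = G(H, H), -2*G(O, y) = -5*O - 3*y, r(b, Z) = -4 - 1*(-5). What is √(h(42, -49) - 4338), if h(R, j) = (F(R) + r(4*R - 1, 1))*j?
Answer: I*√12619 ≈ 112.33*I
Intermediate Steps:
r(b, Z) = 1 (r(b, Z) = -4 + 5 = 1)
G(O, y) = 3*y/2 + 5*O/2 (G(O, y) = -(-5*O - 3*y)/2 = 3*y/2 + 5*O/2)
F(H) = 4*H (F(H) = 3*H/2 + 5*H/2 = 4*H)
h(R, j) = j*(1 + 4*R) (h(R, j) = (4*R + 1)*j = (1 + 4*R)*j = j*(1 + 4*R))
√(h(42, -49) - 4338) = √(-49*(1 + 4*42) - 4338) = √(-49*(1 + 168) - 4338) = √(-49*169 - 4338) = √(-8281 - 4338) = √(-12619) = I*√12619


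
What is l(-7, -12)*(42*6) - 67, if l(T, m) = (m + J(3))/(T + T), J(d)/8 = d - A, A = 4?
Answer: 293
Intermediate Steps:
J(d) = -32 + 8*d (J(d) = 8*(d - 1*4) = 8*(d - 4) = 8*(-4 + d) = -32 + 8*d)
l(T, m) = (-8 + m)/(2*T) (l(T, m) = (m + (-32 + 8*3))/(T + T) = (m + (-32 + 24))/((2*T)) = (m - 8)*(1/(2*T)) = (-8 + m)*(1/(2*T)) = (-8 + m)/(2*T))
l(-7, -12)*(42*6) - 67 = ((1/2)*(-8 - 12)/(-7))*(42*6) - 67 = ((1/2)*(-1/7)*(-20))*252 - 67 = (10/7)*252 - 67 = 360 - 67 = 293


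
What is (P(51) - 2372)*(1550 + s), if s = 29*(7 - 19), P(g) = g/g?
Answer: -2849942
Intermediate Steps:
P(g) = 1
s = -348 (s = 29*(-12) = -348)
(P(51) - 2372)*(1550 + s) = (1 - 2372)*(1550 - 348) = -2371*1202 = -2849942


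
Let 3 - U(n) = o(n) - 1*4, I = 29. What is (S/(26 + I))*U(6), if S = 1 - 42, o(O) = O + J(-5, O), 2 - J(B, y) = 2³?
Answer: -287/55 ≈ -5.2182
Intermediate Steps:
J(B, y) = -6 (J(B, y) = 2 - 1*2³ = 2 - 1*8 = 2 - 8 = -6)
o(O) = -6 + O (o(O) = O - 6 = -6 + O)
U(n) = 13 - n (U(n) = 3 - ((-6 + n) - 1*4) = 3 - ((-6 + n) - 4) = 3 - (-10 + n) = 3 + (10 - n) = 13 - n)
S = -41
(S/(26 + I))*U(6) = (-41/(26 + 29))*(13 - 1*6) = (-41/55)*(13 - 6) = -41*1/55*7 = -41/55*7 = -287/55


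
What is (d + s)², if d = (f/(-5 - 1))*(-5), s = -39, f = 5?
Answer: 43681/36 ≈ 1213.4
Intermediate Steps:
d = 25/6 (d = (5/(-5 - 1))*(-5) = (5/(-6))*(-5) = -⅙*5*(-5) = -⅚*(-5) = 25/6 ≈ 4.1667)
(d + s)² = (25/6 - 39)² = (-209/6)² = 43681/36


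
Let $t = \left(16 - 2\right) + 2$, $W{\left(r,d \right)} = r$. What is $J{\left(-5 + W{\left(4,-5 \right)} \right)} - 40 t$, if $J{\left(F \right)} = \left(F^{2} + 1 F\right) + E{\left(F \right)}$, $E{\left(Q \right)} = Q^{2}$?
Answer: $-639$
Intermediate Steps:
$t = 16$ ($t = 14 + 2 = 16$)
$J{\left(F \right)} = F + 2 F^{2}$ ($J{\left(F \right)} = \left(F^{2} + 1 F\right) + F^{2} = \left(F^{2} + F\right) + F^{2} = \left(F + F^{2}\right) + F^{2} = F + 2 F^{2}$)
$J{\left(-5 + W{\left(4,-5 \right)} \right)} - 40 t = \left(-5 + 4\right) \left(1 + 2 \left(-5 + 4\right)\right) - 640 = - (1 + 2 \left(-1\right)) - 640 = - (1 - 2) - 640 = \left(-1\right) \left(-1\right) - 640 = 1 - 640 = -639$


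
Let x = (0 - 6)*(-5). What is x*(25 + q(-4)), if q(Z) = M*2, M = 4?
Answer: 990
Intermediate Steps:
q(Z) = 8 (q(Z) = 4*2 = 8)
x = 30 (x = -6*(-5) = 30)
x*(25 + q(-4)) = 30*(25 + 8) = 30*33 = 990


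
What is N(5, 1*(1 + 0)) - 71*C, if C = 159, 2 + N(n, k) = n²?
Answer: -11266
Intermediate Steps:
N(n, k) = -2 + n²
N(5, 1*(1 + 0)) - 71*C = (-2 + 5²) - 71*159 = (-2 + 25) - 11289 = 23 - 11289 = -11266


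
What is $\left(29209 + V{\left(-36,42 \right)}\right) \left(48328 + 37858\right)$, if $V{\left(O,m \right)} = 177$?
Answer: $2532661796$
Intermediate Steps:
$\left(29209 + V{\left(-36,42 \right)}\right) \left(48328 + 37858\right) = \left(29209 + 177\right) \left(48328 + 37858\right) = 29386 \cdot 86186 = 2532661796$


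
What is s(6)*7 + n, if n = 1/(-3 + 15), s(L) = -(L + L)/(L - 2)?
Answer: -251/12 ≈ -20.917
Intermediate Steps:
s(L) = -2*L/(-2 + L)
n = 1/12 ≈ 0.083333
s(6)*7 + n = -2*6/(-2 + 6)*7 + 1/12 = -2*6/4*7 + 1/12 = -2*6*¼*7 + 1/12 = -3*7 + 1/12 = -21 + 1/12 = -251/12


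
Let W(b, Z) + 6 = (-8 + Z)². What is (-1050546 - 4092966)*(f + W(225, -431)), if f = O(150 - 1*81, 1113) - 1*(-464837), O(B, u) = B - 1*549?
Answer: -3379657716864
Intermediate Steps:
W(b, Z) = -6 + (-8 + Z)²
O(B, u) = -549 + B (O(B, u) = B - 549 = -549 + B)
f = 464357 (f = (-549 + (150 - 1*81)) - 1*(-464837) = (-549 + (150 - 81)) + 464837 = (-549 + 69) + 464837 = -480 + 464837 = 464357)
(-1050546 - 4092966)*(f + W(225, -431)) = (-1050546 - 4092966)*(464357 + (-6 + (-8 - 431)²)) = -5143512*(464357 + (-6 + (-439)²)) = -5143512*(464357 + (-6 + 192721)) = -5143512*(464357 + 192715) = -5143512*657072 = -3379657716864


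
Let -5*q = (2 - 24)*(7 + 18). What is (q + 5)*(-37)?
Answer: -4255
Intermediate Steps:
q = 110 (q = -(2 - 24)*(7 + 18)/5 = -(-22)*25/5 = -⅕*(-550) = 110)
(q + 5)*(-37) = (110 + 5)*(-37) = 115*(-37) = -4255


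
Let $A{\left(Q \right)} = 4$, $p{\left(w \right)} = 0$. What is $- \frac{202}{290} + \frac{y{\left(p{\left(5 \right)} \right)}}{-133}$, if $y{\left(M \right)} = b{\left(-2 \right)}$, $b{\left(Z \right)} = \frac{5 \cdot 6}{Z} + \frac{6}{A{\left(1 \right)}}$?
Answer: $- \frac{22951}{38570} \approx -0.59505$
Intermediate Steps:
$b{\left(Z \right)} = \frac{3}{2} + \frac{30}{Z}$ ($b{\left(Z \right)} = \frac{5 \cdot 6}{Z} + \frac{6}{4} = \frac{30}{Z} + 6 \cdot \frac{1}{4} = \frac{30}{Z} + \frac{3}{2} = \frac{3}{2} + \frac{30}{Z}$)
$y{\left(M \right)} = - \frac{27}{2}$ ($y{\left(M \right)} = \frac{3}{2} + \frac{30}{-2} = \frac{3}{2} + 30 \left(- \frac{1}{2}\right) = \frac{3}{2} - 15 = - \frac{27}{2}$)
$- \frac{202}{290} + \frac{y{\left(p{\left(5 \right)} \right)}}{-133} = - \frac{202}{290} - \frac{27}{2 \left(-133\right)} = \left(-202\right) \frac{1}{290} - - \frac{27}{266} = - \frac{101}{145} + \frac{27}{266} = - \frac{22951}{38570}$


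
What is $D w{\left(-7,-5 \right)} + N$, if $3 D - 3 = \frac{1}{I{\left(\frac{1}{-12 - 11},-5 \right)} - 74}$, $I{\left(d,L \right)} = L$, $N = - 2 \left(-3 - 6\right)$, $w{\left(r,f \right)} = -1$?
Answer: $\frac{4030}{237} \approx 17.004$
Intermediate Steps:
$N = 18$ ($N = \left(-2\right) \left(-9\right) = 18$)
$D = \frac{236}{237}$ ($D = 1 + \frac{1}{3 \left(-5 - 74\right)} = 1 + \frac{1}{3 \left(-79\right)} = 1 + \frac{1}{3} \left(- \frac{1}{79}\right) = 1 - \frac{1}{237} = \frac{236}{237} \approx 0.99578$)
$D w{\left(-7,-5 \right)} + N = \frac{236}{237} \left(-1\right) + 18 = - \frac{236}{237} + 18 = \frac{4030}{237}$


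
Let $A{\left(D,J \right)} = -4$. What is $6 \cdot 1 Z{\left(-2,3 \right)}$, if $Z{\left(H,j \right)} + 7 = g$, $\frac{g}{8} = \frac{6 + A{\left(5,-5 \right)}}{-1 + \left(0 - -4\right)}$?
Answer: $-10$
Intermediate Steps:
$g = \frac{16}{3}$ ($g = 8 \frac{6 - 4}{-1 + \left(0 - -4\right)} = 8 \frac{2}{-1 + \left(0 + 4\right)} = 8 \frac{2}{-1 + 4} = 8 \cdot \frac{2}{3} = \frac{16}{3} \approx 5.3333$)
$Z{\left(H,j \right)} = - \frac{5}{3}$ ($Z{\left(H,j \right)} = -7 + \frac{16}{3} = - \frac{5}{3}$)
$6 \cdot 1 Z{\left(-2,3 \right)} = 6 \cdot 1 \left(- \frac{5}{3}\right) = 6 \left(- \frac{5}{3}\right) = -10$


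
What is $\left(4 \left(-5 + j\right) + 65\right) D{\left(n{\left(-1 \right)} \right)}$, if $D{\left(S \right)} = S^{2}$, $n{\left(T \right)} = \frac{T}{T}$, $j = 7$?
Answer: $73$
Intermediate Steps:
$n{\left(T \right)} = 1$
$\left(4 \left(-5 + j\right) + 65\right) D{\left(n{\left(-1 \right)} \right)} = \left(4 \left(-5 + 7\right) + 65\right) 1^{2} = \left(4 \cdot 2 + 65\right) 1 = \left(8 + 65\right) 1 = 73 \cdot 1 = 73$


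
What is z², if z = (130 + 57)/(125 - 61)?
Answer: 34969/4096 ≈ 8.5374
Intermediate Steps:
z = 187/64 ≈ 2.9219
z² = (187/64)² = 34969/4096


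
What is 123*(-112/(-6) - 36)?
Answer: -2132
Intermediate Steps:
123*(-112/(-6) - 36) = 123*(-112*(-1/6) - 36) = 123*(56/3 - 36) = 123*(-52/3) = -2132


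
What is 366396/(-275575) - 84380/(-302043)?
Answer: -87414328528/83235499725 ≈ -1.0502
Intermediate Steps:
366396/(-275575) - 84380/(-302043) = 366396*(-1/275575) - 84380*(-1/302043) = -366396/275575 + 84380/302043 = -87414328528/83235499725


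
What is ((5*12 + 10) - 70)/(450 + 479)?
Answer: 0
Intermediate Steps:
((5*12 + 10) - 70)/(450 + 479) = ((60 + 10) - 70)/929 = (70 - 70)*(1/929) = 0*(1/929) = 0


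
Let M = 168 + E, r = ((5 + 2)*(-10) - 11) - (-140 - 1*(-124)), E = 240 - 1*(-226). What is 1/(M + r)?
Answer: 1/569 ≈ 0.0017575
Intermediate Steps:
E = 466 (E = 240 + 226 = 466)
r = -65 (r = (7*(-10) - 11) - (-140 + 124) = (-70 - 11) - 1*(-16) = -81 + 16 = -65)
M = 634 (M = 168 + 466 = 634)
1/(M + r) = 1/(634 - 65) = 1/569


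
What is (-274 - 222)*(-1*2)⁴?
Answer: -7936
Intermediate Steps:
(-274 - 222)*(-1*2)⁴ = -496*(-2)⁴ = -496*16 = -7936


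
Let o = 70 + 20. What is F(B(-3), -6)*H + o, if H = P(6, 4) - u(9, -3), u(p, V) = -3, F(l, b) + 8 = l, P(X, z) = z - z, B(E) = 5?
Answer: 81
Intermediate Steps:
P(X, z) = 0
F(l, b) = -8 + l
o = 90
H = 3 (H = 0 - 1*(-3) = 0 + 3 = 3)
F(B(-3), -6)*H + o = (-8 + 5)*3 + 90 = -3*3 + 90 = -9 + 90 = 81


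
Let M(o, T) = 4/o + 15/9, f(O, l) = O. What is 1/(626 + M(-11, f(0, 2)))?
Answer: 33/20701 ≈ 0.0015941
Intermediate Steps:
M(o, T) = 5/3 + 4/o (M(o, T) = 4/o + 15*(⅑) = 4/o + 5/3 = 5/3 + 4/o)
1/(626 + M(-11, f(0, 2))) = 1/(626 + (5/3 + 4/(-11))) = 1/(626 + (5/3 + 4*(-1/11))) = 1/(626 + (5/3 - 4/11)) = 1/(626 + 43/33) = 1/(20701/33) = 33/20701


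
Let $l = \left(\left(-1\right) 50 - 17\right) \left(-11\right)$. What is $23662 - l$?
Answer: $22925$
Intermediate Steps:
$l = 737$ ($l = \left(-50 - 17\right) \left(-11\right) = \left(-67\right) \left(-11\right) = 737$)
$23662 - l = 23662 - 737 = 22925$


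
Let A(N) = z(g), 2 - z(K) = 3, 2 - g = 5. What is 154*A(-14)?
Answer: -154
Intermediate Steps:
g = -3 (g = 2 - 1*5 = 2 - 5 = -3)
z(K) = -1 (z(K) = 2 - 1*3 = 2 - 3 = -1)
A(N) = -1
154*A(-14) = 154*(-1) = -154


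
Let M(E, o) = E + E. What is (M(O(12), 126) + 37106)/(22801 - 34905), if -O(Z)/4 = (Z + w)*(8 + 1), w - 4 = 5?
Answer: -17797/6052 ≈ -2.9407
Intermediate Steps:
w = 9 (w = 4 + 5 = 9)
O(Z) = -324 - 36*Z (O(Z) = -4*(Z + 9)*(8 + 1) = -4*(9 + Z)*9 = -4*(81 + 9*Z) = -324 - 36*Z)
M(E, o) = 2*E
(M(O(12), 126) + 37106)/(22801 - 34905) = (2*(-324 - 36*12) + 37106)/(22801 - 34905) = (2*(-324 - 432) + 37106)/(-12104) = (2*(-756) + 37106)*(-1/12104) = (-1512 + 37106)*(-1/12104) = 35594*(-1/12104) = -17797/6052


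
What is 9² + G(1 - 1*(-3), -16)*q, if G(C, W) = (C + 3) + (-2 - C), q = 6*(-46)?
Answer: -195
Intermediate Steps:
q = -276
G(C, W) = 1 (G(C, W) = (3 + C) + (-2 - C) = 1)
9² + G(1 - 1*(-3), -16)*q = 9² + 1*(-276) = 81 - 276 = -195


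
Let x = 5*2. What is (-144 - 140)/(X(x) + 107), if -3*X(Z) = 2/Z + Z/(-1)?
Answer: -2130/827 ≈ -2.5756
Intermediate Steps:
x = 10
X(Z) = -2/(3*Z) + Z/3 (X(Z) = -(2/Z + Z/(-1))/3 = -(2/Z + Z*(-1))/3 = -(2/Z - Z)/3 = -(-Z + 2/Z)/3 = -2/(3*Z) + Z/3)
(-144 - 140)/(X(x) + 107) = (-144 - 140)/((1/3)*(-2 + 10**2)/10 + 107) = -284/((1/3)*(1/10)*(-2 + 100) + 107) = -284/((1/3)*(1/10)*98 + 107) = -284/(49/15 + 107) = -284/1654/15 = -284*15/1654 = -2130/827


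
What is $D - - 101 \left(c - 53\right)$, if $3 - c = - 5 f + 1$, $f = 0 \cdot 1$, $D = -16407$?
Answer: $-21558$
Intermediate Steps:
$f = 0$
$c = 2$ ($c = 3 - \left(\left(-5\right) 0 + 1\right) = 3 - \left(0 + 1\right) = 3 - 1 = 2$)
$D - - 101 \left(c - 53\right) = -16407 - - 101 \left(2 - 53\right) = -16407 - \left(-101\right) \left(-51\right) = -16407 - 5151 = -21558$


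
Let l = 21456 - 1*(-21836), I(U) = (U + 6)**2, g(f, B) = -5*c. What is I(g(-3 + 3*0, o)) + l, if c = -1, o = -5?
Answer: 43413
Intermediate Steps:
g(f, B) = 5 (g(f, B) = -5*(-1) = 5)
I(U) = (6 + U)**2
l = 43292 (l = 21456 + 21836 = 43292)
I(g(-3 + 3*0, o)) + l = (6 + 5)**2 + 43292 = 11**2 + 43292 = 121 + 43292 = 43413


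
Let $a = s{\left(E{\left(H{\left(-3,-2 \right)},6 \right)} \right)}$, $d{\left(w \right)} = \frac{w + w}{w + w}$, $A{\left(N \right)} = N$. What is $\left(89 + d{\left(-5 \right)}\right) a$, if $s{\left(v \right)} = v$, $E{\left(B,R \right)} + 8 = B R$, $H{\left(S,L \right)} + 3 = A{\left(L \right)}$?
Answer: $-3420$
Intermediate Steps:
$H{\left(S,L \right)} = -3 + L$
$d{\left(w \right)} = 1$ ($d{\left(w \right)} = \frac{2 w}{2 w} = 2 w \frac{1}{2 w} = 1$)
$E{\left(B,R \right)} = -8 + B R$
$a = -38$ ($a = -8 + \left(-3 - 2\right) 6 = -8 - 30 = -38$)
$\left(89 + d{\left(-5 \right)}\right) a = \left(89 + 1\right) \left(-38\right) = 90 \left(-38\right) = -3420$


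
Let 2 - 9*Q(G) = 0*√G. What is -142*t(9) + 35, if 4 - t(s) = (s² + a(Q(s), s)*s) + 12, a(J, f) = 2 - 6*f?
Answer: -53783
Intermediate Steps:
Q(G) = 2/9 (Q(G) = 2/9 - 0*√G = 2/9 - ⅑*0 = 2/9 + 0 = 2/9)
a(J, f) = 2 - 6*f
t(s) = -8 - s² - s*(2 - 6*s) (t(s) = 4 - ((s² + (2 - 6*s)*s) + 12) = 4 - ((s² + s*(2 - 6*s)) + 12) = 4 - (12 + s² + s*(2 - 6*s)) = 4 + (-12 - s² - s*(2 - 6*s)) = -8 - s² - s*(2 - 6*s))
-142*t(9) + 35 = -142*(-8 - 2*9 + 5*9²) + 35 = -142*(-8 - 18 + 5*81) + 35 = -142*(-8 - 18 + 405) + 35 = -142*379 + 35 = -53818 + 35 = -53783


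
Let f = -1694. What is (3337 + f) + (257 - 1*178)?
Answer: 1722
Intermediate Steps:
(3337 + f) + (257 - 1*178) = (3337 - 1694) + (257 - 1*178) = 1643 + (257 - 178) = 1643 + 79 = 1722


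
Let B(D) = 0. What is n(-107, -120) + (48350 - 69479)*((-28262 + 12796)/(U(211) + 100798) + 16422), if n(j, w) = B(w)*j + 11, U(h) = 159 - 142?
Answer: -1060015302027/3055 ≈ -3.4698e+8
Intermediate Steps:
U(h) = 17
n(j, w) = 11 (n(j, w) = 0*j + 11 = 0 + 11 = 11)
n(-107, -120) + (48350 - 69479)*((-28262 + 12796)/(U(211) + 100798) + 16422) = 11 + (48350 - 69479)*((-28262 + 12796)/(17 + 100798) + 16422) = 11 - 21129*(-15466/100815 + 16422) = 11 - 21129*(-15466*1/100815 + 16422) = 11 - 21129*(-1406/9165 + 16422) = 11 - 21129*150506224/9165 = 11 - 1060015335632/3055 = -1060015302027/3055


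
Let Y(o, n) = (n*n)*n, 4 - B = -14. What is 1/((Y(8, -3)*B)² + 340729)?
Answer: 1/576925 ≈ 1.7333e-6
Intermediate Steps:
B = 18 (B = 4 - 1*(-14) = 4 + 14 = 18)
Y(o, n) = n³ (Y(o, n) = n²*n = n³)
1/((Y(8, -3)*B)² + 340729) = 1/(((-3)³*18)² + 340729) = 1/((-27*18)² + 340729) = 1/((-486)² + 340729) = 1/(236196 + 340729) = 1/576925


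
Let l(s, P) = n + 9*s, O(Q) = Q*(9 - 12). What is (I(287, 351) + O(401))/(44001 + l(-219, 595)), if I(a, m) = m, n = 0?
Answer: -142/7005 ≈ -0.020271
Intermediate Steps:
O(Q) = -3*Q (O(Q) = Q*(-3) = -3*Q)
l(s, P) = 9*s (l(s, P) = 0 + 9*s = 9*s)
(I(287, 351) + O(401))/(44001 + l(-219, 595)) = (351 - 3*401)/(44001 + 9*(-219)) = (351 - 1203)/(44001 - 1971) = -852/42030 = -852*1/42030 = -142/7005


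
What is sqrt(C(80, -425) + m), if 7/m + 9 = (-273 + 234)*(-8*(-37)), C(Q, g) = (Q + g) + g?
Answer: I*sqrt(102773373801)/11553 ≈ 27.749*I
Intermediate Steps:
C(Q, g) = Q + 2*g
m = -7/11553 (m = 7/(-9 + (-273 + 234)*(-8*(-37))) = 7/(-9 - 39*296) = 7/(-9 - 11544) = 7/(-11553) = 7*(-1/11553) = -7/11553 ≈ -0.00060590)
sqrt(C(80, -425) + m) = sqrt((80 + 2*(-425)) - 7/11553) = sqrt((80 - 850) - 7/11553) = sqrt(-770 - 7/11553) = sqrt(-8895817/11553) = I*sqrt(102773373801)/11553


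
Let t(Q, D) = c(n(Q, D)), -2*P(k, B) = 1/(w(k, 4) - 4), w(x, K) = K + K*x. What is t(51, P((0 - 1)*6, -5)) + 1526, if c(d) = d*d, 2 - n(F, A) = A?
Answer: 3524929/2304 ≈ 1529.9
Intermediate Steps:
n(F, A) = 2 - A
P(k, B) = -1/(8*k) (P(k, B) = -1/(2*(4*(1 + k) - 4)) = -1/(2*((4 + 4*k) - 4)) = -1/(4*k)/2 = -1/(8*k))
c(d) = d²
t(Q, D) = (2 - D)²
t(51, P((0 - 1)*6, -5)) + 1526 = (-2 - 1/(6*(0 - 1))/8)² + 1526 = (-2 - 1/(8*((-1*6))))² + 1526 = (-2 - ⅛/(-6))² + 1526 = (-2 - ⅛*(-⅙))² + 1526 = (-2 + 1/48)² + 1526 = (-95/48)² + 1526 = 9025/2304 + 1526 = 3524929/2304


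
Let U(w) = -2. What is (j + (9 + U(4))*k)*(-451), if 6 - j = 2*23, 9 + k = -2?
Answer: 52767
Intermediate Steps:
k = -11 (k = -9 - 2 = -11)
j = -40 (j = 6 - 2*23 = 6 - 1*46 = 6 - 46 = -40)
(j + (9 + U(4))*k)*(-451) = (-40 + (9 - 2)*(-11))*(-451) = (-40 + 7*(-11))*(-451) = (-40 - 77)*(-451) = -117*(-451) = 52767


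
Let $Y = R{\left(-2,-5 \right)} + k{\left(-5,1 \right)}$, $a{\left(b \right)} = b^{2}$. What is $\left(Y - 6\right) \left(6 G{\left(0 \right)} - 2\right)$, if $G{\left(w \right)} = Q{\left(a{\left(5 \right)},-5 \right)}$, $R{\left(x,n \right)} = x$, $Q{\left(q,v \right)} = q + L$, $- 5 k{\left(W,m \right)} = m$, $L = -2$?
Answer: $- \frac{5576}{5} \approx -1115.2$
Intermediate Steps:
$k{\left(W,m \right)} = - \frac{m}{5}$
$Q{\left(q,v \right)} = -2 + q$ ($Q{\left(q,v \right)} = q - 2 = -2 + q$)
$G{\left(w \right)} = 23$ ($G{\left(w \right)} = -2 + 5^{2} = -2 + 25 = 23$)
$Y = - \frac{11}{5}$ ($Y = -2 - \frac{1}{5} = - \frac{11}{5} \approx -2.2$)
$\left(Y - 6\right) \left(6 G{\left(0 \right)} - 2\right) = \left(- \frac{11}{5} - 6\right) \left(6 \cdot 23 - 2\right) = - \frac{41 \left(138 - 2\right)}{5} = \left(- \frac{41}{5}\right) 136 = - \frac{5576}{5}$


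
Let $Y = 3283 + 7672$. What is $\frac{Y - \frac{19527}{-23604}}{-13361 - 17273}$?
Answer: $- \frac{86200449}{241028312} \approx -0.35764$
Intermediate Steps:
$Y = 10955$
$\frac{Y - \frac{19527}{-23604}}{-13361 - 17273} = \frac{10955 - \frac{19527}{-23604}}{-13361 - 17273} = \frac{10955 - - \frac{6509}{7868}}{-30634} = \left(10955 + \frac{6509}{7868}\right) \left(- \frac{1}{30634}\right) = \frac{86200449}{7868} \left(- \frac{1}{30634}\right) = - \frac{86200449}{241028312}$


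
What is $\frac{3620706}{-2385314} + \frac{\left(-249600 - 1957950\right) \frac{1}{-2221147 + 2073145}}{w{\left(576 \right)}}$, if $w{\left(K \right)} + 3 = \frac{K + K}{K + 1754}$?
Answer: $- \frac{641562498814094}{85874849769261} \approx -7.4709$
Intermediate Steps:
$w{\left(K \right)} = -3 + \frac{2 K}{1754 + K}$ ($w{\left(K \right)} = -3 + \frac{K + K}{K + 1754} = -3 + \frac{2 K}{1754 + K}$)
$\frac{3620706}{-2385314} + \frac{\left(-249600 - 1957950\right) \frac{1}{-2221147 + 2073145}}{w{\left(576 \right)}} = \frac{3620706}{-2385314} + \frac{\left(-249600 - 1957950\right) \frac{1}{-2221147 + 2073145}}{\frac{1}{1754 + 576} \left(-5262 - 576\right)} = 3620706 \left(- \frac{1}{2385314}\right) + \frac{\left(-2207550\right) \frac{1}{-148002}}{\frac{1}{2330} \left(-5262 - 576\right)} = - \frac{1810353}{1192657} + \frac{\left(-2207550\right) \left(- \frac{1}{148002}\right)}{\frac{1}{2330} \left(-5838\right)} = - \frac{1810353}{1192657} + \frac{367925}{24667 \left(- \frac{2919}{1165}\right)} = - \frac{1810353}{1192657} + \frac{367925}{24667} \left(- \frac{1165}{2919}\right) = - \frac{1810353}{1192657} - \frac{428632625}{72002973} = - \frac{641562498814094}{85874849769261}$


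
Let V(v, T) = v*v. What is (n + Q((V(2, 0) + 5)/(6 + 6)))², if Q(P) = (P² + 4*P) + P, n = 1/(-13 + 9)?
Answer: 4225/256 ≈ 16.504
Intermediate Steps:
n = -¼ (n = 1/(-4) = -¼ ≈ -0.25000)
V(v, T) = v²
Q(P) = P² + 5*P
(n + Q((V(2, 0) + 5)/(6 + 6)))² = (-¼ + ((2² + 5)/(6 + 6))*(5 + (2² + 5)/(6 + 6)))² = (-¼ + ((4 + 5)/12)*(5 + (4 + 5)/12))² = (-¼ + (9*(1/12))*(5 + 9*(1/12)))² = (-¼ + 3*(5 + ¾)/4)² = (-¼ + (¾)*(23/4))² = (-¼ + 69/16)² = (65/16)² = 4225/256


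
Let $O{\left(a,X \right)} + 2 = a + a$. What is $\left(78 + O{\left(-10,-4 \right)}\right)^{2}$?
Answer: $3136$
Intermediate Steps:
$O{\left(a,X \right)} = -2 + 2 a$ ($O{\left(a,X \right)} = -2 + \left(a + a\right) = -2 + 2 a$)
$\left(78 + O{\left(-10,-4 \right)}\right)^{2} = \left(78 + \left(-2 + 2 \left(-10\right)\right)\right)^{2} = \left(78 - 22\right)^{2} = 56^{2} = 3136$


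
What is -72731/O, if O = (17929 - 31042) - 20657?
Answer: 72731/33770 ≈ 2.1537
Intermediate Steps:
O = -33770 (O = -13113 - 20657 = -33770)
-72731/O = -72731/(-33770) = -72731*(-1/33770) = 72731/33770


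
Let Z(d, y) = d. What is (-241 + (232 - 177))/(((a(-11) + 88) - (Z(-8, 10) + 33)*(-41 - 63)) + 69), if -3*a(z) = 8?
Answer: -558/8263 ≈ -0.067530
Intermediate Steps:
a(z) = -8/3 (a(z) = -1/3*8 = -8/3)
(-241 + (232 - 177))/(((a(-11) + 88) - (Z(-8, 10) + 33)*(-41 - 63)) + 69) = (-241 + (232 - 177))/(((-8/3 + 88) - (-8 + 33)*(-41 - 63)) + 69) = (-241 + 55)/((256/3 - 25*(-104)) + 69) = -186/((256/3 - 1*(-2600)) + 69) = -186/((256/3 + 2600) + 69) = -186/(8056/3 + 69) = -186/8263/3 = -186*3/8263 = -558/8263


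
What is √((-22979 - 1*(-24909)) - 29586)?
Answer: 2*I*√6914 ≈ 166.3*I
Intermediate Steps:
√((-22979 - 1*(-24909)) - 29586) = √((-22979 + 24909) - 29586) = √(1930 - 29586) = √(-27656) = 2*I*√6914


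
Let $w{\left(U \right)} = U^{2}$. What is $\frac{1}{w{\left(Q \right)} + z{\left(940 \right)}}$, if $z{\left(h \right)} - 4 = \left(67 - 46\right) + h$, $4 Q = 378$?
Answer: $\frac{4}{39581} \approx 0.00010106$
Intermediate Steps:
$Q = \frac{189}{2}$ ($Q = \frac{1}{4} \cdot 378 = \frac{189}{2} \approx 94.5$)
$z{\left(h \right)} = 25 + h$ ($z{\left(h \right)} = 4 + \left(\left(67 - 46\right) + h\right) = 4 + \left(21 + h\right) = 25 + h$)
$\frac{1}{w{\left(Q \right)} + z{\left(940 \right)}} = \frac{1}{\left(\frac{189}{2}\right)^{2} + \left(25 + 940\right)} = \frac{1}{\frac{35721}{4} + 965} = \frac{1}{\frac{39581}{4}} = \frac{4}{39581}$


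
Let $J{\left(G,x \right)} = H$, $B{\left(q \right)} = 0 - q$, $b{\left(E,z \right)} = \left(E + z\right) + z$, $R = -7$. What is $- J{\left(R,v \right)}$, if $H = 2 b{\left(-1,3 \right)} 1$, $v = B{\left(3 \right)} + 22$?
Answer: $-10$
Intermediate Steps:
$b{\left(E,z \right)} = E + 2 z$
$B{\left(q \right)} = - q$
$v = 19$ ($v = \left(-1\right) 3 + 22 = -3 + 22 = 19$)
$H = 10$ ($H = 2 \left(-1 + 2 \cdot 3\right) 1 = 2 \left(-1 + 6\right) 1 = 2 \cdot 5 \cdot 1 = 10 \cdot 1 = 10$)
$J{\left(G,x \right)} = 10$
$- J{\left(R,v \right)} = \left(-1\right) 10 = -10$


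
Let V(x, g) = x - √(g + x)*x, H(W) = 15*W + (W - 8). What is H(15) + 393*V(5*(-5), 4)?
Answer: -9593 + 9825*I*√21 ≈ -9593.0 + 45024.0*I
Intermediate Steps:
H(W) = -8 + 16*W (H(W) = 15*W + (-8 + W) = -8 + 16*W)
V(x, g) = x - x*√(g + x)
H(15) + 393*V(5*(-5), 4) = (-8 + 16*15) + 393*((5*(-5))*(1 - √(4 + 5*(-5)))) = (-8 + 240) + 393*(-25*(1 - √(4 - 25))) = 232 + 393*(-25*(1 - √(-21))) = 232 + 393*(-25*(1 - I*√21)) = 232 + 393*(-25 + 25*I*√21) = 232 + (-9825 + 9825*I*√21) = -9593 + 9825*I*√21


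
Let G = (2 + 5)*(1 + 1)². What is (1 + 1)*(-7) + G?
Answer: 14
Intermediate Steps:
G = 28 (G = 7*2² = 7*4 = 28)
(1 + 1)*(-7) + G = (1 + 1)*(-7) + 28 = 2*(-7) + 28 = -14 + 28 = 14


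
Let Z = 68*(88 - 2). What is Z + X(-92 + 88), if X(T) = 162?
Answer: 6010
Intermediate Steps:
Z = 5848 (Z = 68*86 = 5848)
Z + X(-92 + 88) = 5848 + 162 = 6010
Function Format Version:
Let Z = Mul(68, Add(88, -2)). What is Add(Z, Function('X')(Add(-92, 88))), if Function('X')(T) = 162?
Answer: 6010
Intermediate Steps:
Z = 5848 (Z = Mul(68, 86) = 5848)
Add(Z, Function('X')(Add(-92, 88))) = Add(5848, 162) = 6010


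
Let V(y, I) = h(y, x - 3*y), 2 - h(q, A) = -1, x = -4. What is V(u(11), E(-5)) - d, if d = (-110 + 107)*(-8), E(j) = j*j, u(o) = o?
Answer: -21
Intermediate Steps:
h(q, A) = 3 (h(q, A) = 2 - 1*(-1) = 2 + 1 = 3)
E(j) = j**2
d = 24 (d = -3*(-8) = 24)
V(y, I) = 3
V(u(11), E(-5)) - d = 3 - 1*24 = 3 - 24 = -21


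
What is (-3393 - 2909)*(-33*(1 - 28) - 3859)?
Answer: 18704336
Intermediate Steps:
(-3393 - 2909)*(-33*(1 - 28) - 3859) = -6302*(-33*(-27) - 3859) = -6302*(891 - 3859) = -6302*(-2968) = 18704336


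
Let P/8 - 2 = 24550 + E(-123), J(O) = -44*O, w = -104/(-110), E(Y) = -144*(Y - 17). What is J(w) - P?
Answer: -1788688/5 ≈ -3.5774e+5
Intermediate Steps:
E(Y) = 2448 - 144*Y (E(Y) = -144*(-17 + Y) = 2448 - 144*Y)
w = 52/55 (w = -104*(-1/110) = 52/55 ≈ 0.94545)
P = 357696 (P = 16 + 8*(24550 + (2448 - 144*(-123))) = 16 + 8*(24550 + (2448 + 17712)) = 16 + 8*(24550 + 20160) = 16 + 8*44710 = 16 + 357680 = 357696)
J(w) - P = -44*52/55 - 1*357696 = -208/5 - 357696 = -1788688/5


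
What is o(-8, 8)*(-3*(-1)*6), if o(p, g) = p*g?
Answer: -1152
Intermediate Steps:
o(p, g) = g*p
o(-8, 8)*(-3*(-1)*6) = (8*(-8))*(-3*(-1)*6) = -192*6 = -64*18 = -1152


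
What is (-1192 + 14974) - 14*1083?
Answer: -1380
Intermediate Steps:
(-1192 + 14974) - 14*1083 = 13782 - 15162 = -1380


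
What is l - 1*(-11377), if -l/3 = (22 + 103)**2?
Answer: -35498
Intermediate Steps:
l = -46875 (l = -3*(22 + 103)**2 = -3*125**2 = -3*15625 = -46875)
l - 1*(-11377) = -46875 - 1*(-11377) = -46875 + 11377 = -35498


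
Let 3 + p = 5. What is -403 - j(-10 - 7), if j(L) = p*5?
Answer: -413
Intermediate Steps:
p = 2 (p = -3 + 5 = 2)
j(L) = 10 (j(L) = 2*5 = 10)
-403 - j(-10 - 7) = -403 - 1*10 = -403 - 10 = -413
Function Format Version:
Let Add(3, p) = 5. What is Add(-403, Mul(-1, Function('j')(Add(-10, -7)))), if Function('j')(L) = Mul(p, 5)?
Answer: -413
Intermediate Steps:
p = 2 (p = Add(-3, 5) = 2)
Function('j')(L) = 10 (Function('j')(L) = Mul(2, 5) = 10)
Add(-403, Mul(-1, Function('j')(Add(-10, -7)))) = Add(-403, Mul(-1, 10)) = Add(-403, -10) = -413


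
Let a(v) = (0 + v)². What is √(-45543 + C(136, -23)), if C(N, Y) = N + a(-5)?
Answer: I*√45382 ≈ 213.03*I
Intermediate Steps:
a(v) = v²
C(N, Y) = 25 + N (C(N, Y) = N + (-5)² = N + 25 = 25 + N)
√(-45543 + C(136, -23)) = √(-45543 + (25 + 136)) = √(-45543 + 161) = √(-45382) = I*√45382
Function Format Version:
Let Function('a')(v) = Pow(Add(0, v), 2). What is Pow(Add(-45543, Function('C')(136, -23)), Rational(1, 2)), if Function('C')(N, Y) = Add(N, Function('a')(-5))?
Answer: Mul(I, Pow(45382, Rational(1, 2))) ≈ Mul(213.03, I)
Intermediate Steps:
Function('a')(v) = Pow(v, 2)
Function('C')(N, Y) = Add(25, N) (Function('C')(N, Y) = Add(N, Pow(-5, 2)) = Add(N, 25) = Add(25, N))
Pow(Add(-45543, Function('C')(136, -23)), Rational(1, 2)) = Pow(Add(-45543, Add(25, 136)), Rational(1, 2)) = Pow(Add(-45543, 161), Rational(1, 2)) = Pow(-45382, Rational(1, 2)) = Mul(I, Pow(45382, Rational(1, 2)))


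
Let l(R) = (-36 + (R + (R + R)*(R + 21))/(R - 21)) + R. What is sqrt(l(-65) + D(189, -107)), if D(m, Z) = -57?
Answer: I*sqrt(1654898)/86 ≈ 14.958*I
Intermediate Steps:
l(R) = -36 + R + (R + 2*R*(21 + R))/(-21 + R) (l(R) = (-36 + (R + (2*R)*(21 + R))/(-21 + R)) + R = (-36 + (R + 2*R*(21 + R))/(-21 + R)) + R = -36 + R + (R + 2*R*(21 + R))/(-21 + R))
sqrt(l(-65) + D(189, -107)) = sqrt((756 - 14*(-65) + 3*(-65)**2)/(-21 - 65) - 57) = sqrt((756 + 910 + 3*4225)/(-86) - 57) = sqrt(-(756 + 910 + 12675)/86 - 57) = sqrt(-1/86*14341 - 57) = sqrt(-14341/86 - 57) = sqrt(-19243/86) = I*sqrt(1654898)/86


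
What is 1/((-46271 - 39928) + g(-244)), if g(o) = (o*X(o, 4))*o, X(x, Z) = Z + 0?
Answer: 1/151945 ≈ 6.5813e-6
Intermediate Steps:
X(x, Z) = Z
g(o) = 4*o² (g(o) = (o*4)*o = (4*o)*o = 4*o²)
1/((-46271 - 39928) + g(-244)) = 1/((-46271 - 39928) + 4*(-244)²) = 1/(-86199 + 4*59536) = 1/(-86199 + 238144) = 1/151945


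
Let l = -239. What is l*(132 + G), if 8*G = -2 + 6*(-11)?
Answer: -59033/2 ≈ -29517.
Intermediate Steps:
G = -17/2 (G = (-2 + 6*(-11))/8 = (-2 - 66)/8 = (⅛)*(-68) = -17/2 ≈ -8.5000)
l*(132 + G) = -239*(132 - 17/2) = -239*247/2 = -59033/2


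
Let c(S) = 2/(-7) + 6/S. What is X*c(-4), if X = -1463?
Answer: 5225/2 ≈ 2612.5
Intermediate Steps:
c(S) = -2/7 + 6/S (c(S) = 2*(-⅐) + 6/S = -2/7 + 6/S)
X*c(-4) = -1463*(-2/7 + 6/(-4)) = -1463*(-2/7 + 6*(-¼)) = -1463*(-2/7 - 3/2) = -1463*(-25/14) = 5225/2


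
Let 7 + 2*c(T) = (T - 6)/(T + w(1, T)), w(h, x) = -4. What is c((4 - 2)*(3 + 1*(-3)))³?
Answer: -1331/64 ≈ -20.797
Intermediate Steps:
c(T) = -7/2 + (-6 + T)/(2*(-4 + T)) (c(T) = -7/2 + ((T - 6)/(T - 4))/2 = -7/2 + ((-6 + T)/(-4 + T))/2 = -7/2 + (-6 + T)/(2*(-4 + T)))
c((4 - 2)*(3 + 1*(-3)))³ = ((11 - 3*(4 - 2)*(3 + 1*(-3)))/(-4 + (4 - 2)*(3 + 1*(-3))))³ = ((11 - 6*(3 - 3))/(-4 + 2*(3 - 3)))³ = ((11 - 6*0)/(-4 + 2*0))³ = ((11 - 3*0)/(-4 + 0))³ = ((11 + 0)/(-4))³ = (-¼*11)³ = (-11/4)³ = -1331/64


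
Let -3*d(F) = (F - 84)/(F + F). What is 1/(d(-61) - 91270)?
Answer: -366/33404965 ≈ -1.0956e-5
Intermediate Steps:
d(F) = -(-84 + F)/(6*F) (d(F) = -(F - 84)/(3*(F + F)) = -(-84 + F)/(3*(2*F)) = -(-84 + F)*1/(2*F)/3 = -(-84 + F)/(6*F))
1/(d(-61) - 91270) = 1/((1/6)*(84 - 1*(-61))/(-61) - 91270) = 1/((1/6)*(-1/61)*(84 + 61) - 91270) = 1/((1/6)*(-1/61)*145 - 91270) = 1/(-145/366 - 91270) = 1/(-33404965/366) = -366/33404965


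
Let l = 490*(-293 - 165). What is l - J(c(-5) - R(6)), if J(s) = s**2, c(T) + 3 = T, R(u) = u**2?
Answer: -226356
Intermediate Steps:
c(T) = -3 + T
l = -224420 (l = 490*(-458) = -224420)
l - J(c(-5) - R(6)) = -224420 - ((-3 - 5) - 1*6**2)**2 = -224420 - (-8 - 1*36)**2 = -224420 - (-8 - 36)**2 = -224420 - 1*(-44)**2 = -224420 - 1*1936 = -224420 - 1936 = -226356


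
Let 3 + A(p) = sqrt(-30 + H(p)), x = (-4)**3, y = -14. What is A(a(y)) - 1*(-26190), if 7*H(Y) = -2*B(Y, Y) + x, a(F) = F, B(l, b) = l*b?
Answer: 26187 + 3*I*sqrt(518)/7 ≈ 26187.0 + 9.7541*I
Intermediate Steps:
x = -64
B(l, b) = b*l
H(Y) = -64/7 - 2*Y**2/7 (H(Y) = (-2*Y*Y - 64)/7 = (-2*Y**2 - 64)/7 = (-64 - 2*Y**2)/7 = -64/7 - 2*Y**2/7)
A(p) = -3 + sqrt(-274/7 - 2*p**2/7) (A(p) = -3 + sqrt(-30 + (-64/7 - 2*p**2/7)) = -3 + sqrt(-274/7 - 2*p**2/7))
A(a(y)) - 1*(-26190) = (-3 + sqrt(-1918 - 14*(-14)**2)/7) - 1*(-26190) = (-3 + sqrt(-1918 - 14*196)/7) + 26190 = (-3 + sqrt(-1918 - 2744)/7) + 26190 = (-3 + sqrt(-4662)/7) + 26190 = (-3 + (3*I*sqrt(518))/7) + 26190 = (-3 + 3*I*sqrt(518)/7) + 26190 = 26187 + 3*I*sqrt(518)/7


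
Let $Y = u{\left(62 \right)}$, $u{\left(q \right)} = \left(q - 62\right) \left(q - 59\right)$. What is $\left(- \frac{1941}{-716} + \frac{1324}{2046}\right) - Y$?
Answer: $\frac{2459635}{732468} \approx 3.358$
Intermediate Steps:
$u{\left(q \right)} = \left(-62 + q\right) \left(-59 + q\right)$
$Y = 0$ ($Y = 3658 + 62^{2} - 7502 = 3658 + 3844 - 7502 = 0$)
$\left(- \frac{1941}{-716} + \frac{1324}{2046}\right) - Y = \left(- \frac{1941}{-716} + \frac{1324}{2046}\right) - 0 = \left(\left(-1941\right) \left(- \frac{1}{716}\right) + 1324 \cdot \frac{1}{2046}\right) + 0 = \left(\frac{1941}{716} + \frac{662}{1023}\right) + 0 = \frac{2459635}{732468} + 0 = \frac{2459635}{732468}$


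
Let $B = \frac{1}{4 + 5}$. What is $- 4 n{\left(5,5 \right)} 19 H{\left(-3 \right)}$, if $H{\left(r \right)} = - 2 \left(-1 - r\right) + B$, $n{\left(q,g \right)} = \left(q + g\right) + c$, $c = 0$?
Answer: $\frac{26600}{9} \approx 2955.6$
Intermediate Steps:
$n{\left(q,g \right)} = g + q$ ($n{\left(q,g \right)} = \left(q + g\right) + 0 = \left(g + q\right) + 0 = g + q$)
$B = \frac{1}{9} \approx 0.11111$
$H{\left(r \right)} = \frac{19}{9} + 2 r$ ($H{\left(r \right)} = - 2 \left(-1 - r\right) + \frac{1}{9} = \left(2 + 2 r\right) + \frac{1}{9} = \frac{19}{9} + 2 r$)
$- 4 n{\left(5,5 \right)} 19 H{\left(-3 \right)} = - 4 \left(5 + 5\right) 19 \left(\frac{19}{9} + 2 \left(-3\right)\right) = \left(-4\right) 10 \cdot 19 \left(\frac{19}{9} - 6\right) = \left(-40\right) 19 \left(- \frac{35}{9}\right) = \left(-760\right) \left(- \frac{35}{9}\right) = \frac{26600}{9}$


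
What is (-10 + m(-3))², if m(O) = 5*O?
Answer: 625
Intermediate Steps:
(-10 + m(-3))² = (-10 + 5*(-3))² = (-10 - 15)² = (-25)² = 625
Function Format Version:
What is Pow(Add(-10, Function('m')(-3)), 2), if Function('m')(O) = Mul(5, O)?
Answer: 625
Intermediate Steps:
Pow(Add(-10, Function('m')(-3)), 2) = Pow(Add(-10, Mul(5, -3)), 2) = Pow(Add(-10, -15), 2) = Pow(-25, 2) = 625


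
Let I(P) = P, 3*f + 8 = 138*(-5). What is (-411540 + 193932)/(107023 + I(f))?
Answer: -652824/320371 ≈ -2.0377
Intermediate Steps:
f = -698/3 (f = -8/3 + (138*(-5))/3 = -8/3 + (1/3)*(-690) = -8/3 - 230 = -698/3 ≈ -232.67)
(-411540 + 193932)/(107023 + I(f)) = (-411540 + 193932)/(107023 - 698/3) = -217608/320371/3 = -217608*3/320371 = -652824/320371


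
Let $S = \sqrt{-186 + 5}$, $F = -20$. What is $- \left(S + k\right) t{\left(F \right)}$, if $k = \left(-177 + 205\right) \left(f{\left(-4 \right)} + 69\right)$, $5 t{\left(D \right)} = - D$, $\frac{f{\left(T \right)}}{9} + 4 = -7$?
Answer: $3360 - 4 i \sqrt{181} \approx 3360.0 - 53.815 i$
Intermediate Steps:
$f{\left(T \right)} = -99$ ($f{\left(T \right)} = -36 + 9 \left(-7\right) = -36 - 63 = -99$)
$t{\left(D \right)} = - \frac{D}{5}$ ($t{\left(D \right)} = \frac{\left(-1\right) D}{5} = - \frac{D}{5}$)
$S = i \sqrt{181}$ ($S = \sqrt{-181} = i \sqrt{181} \approx 13.454 i$)
$k = -840$ ($k = \left(-177 + 205\right) \left(-99 + 69\right) = 28 \left(-30\right) = -840$)
$- \left(S + k\right) t{\left(F \right)} = - \left(i \sqrt{181} - 840\right) \left(\left(- \frac{1}{5}\right) \left(-20\right)\right) = - \left(-840 + i \sqrt{181}\right) 4 = - (-3360 + 4 i \sqrt{181}) = 3360 - 4 i \sqrt{181}$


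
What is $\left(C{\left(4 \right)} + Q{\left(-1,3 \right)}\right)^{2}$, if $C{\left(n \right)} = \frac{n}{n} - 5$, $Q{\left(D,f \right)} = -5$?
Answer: $81$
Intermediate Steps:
$C{\left(n \right)} = -4$ ($C{\left(n \right)} = 1 - 5 = -4$)
$\left(C{\left(4 \right)} + Q{\left(-1,3 \right)}\right)^{2} = \left(-4 - 5\right)^{2} = \left(-9\right)^{2} = 81$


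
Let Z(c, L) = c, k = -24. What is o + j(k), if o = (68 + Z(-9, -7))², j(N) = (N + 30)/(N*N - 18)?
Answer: 323734/93 ≈ 3481.0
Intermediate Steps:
j(N) = (30 + N)/(-18 + N²) (j(N) = (30 + N)/(N² - 18) = (30 + N)/(-18 + N²))
o = 3481 (o = (68 - 9)² = 59² = 3481)
o + j(k) = 3481 + (30 - 24)/(-18 + (-24)²) = 3481 + 6/(-18 + 576) = 3481 + 6/558 = 3481 + (1/558)*6 = 3481 + 1/93 = 323734/93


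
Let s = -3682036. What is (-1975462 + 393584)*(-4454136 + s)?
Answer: 12870431491016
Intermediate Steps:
(-1975462 + 393584)*(-4454136 + s) = (-1975462 + 393584)*(-4454136 - 3682036) = -1581878*(-8136172) = 12870431491016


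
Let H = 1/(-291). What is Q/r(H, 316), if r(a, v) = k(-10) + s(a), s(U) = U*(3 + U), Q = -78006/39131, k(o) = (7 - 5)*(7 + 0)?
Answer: -3302813043/23178504361 ≈ -0.14249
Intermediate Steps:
H = -1/291 ≈ -0.0034364
k(o) = 14 (k(o) = 2*7 = 14)
Q = -78006/39131 (Q = -78006*1/39131 = -78006/39131 ≈ -1.9935)
r(a, v) = 14 + a*(3 + a)
Q/r(H, 316) = -78006/(39131*(14 - (3 - 1/291)/291)) = -78006/(39131*(14 - 1/291*872/291)) = -78006/(39131*(14 - 872/84681)) = -78006/(39131*1184662/84681) = -78006/39131*84681/1184662 = -3302813043/23178504361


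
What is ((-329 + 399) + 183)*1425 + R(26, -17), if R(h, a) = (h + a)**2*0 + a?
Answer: 360508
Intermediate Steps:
R(h, a) = a (R(h, a) = (a + h)**2*0 + a = 0 + a = a)
((-329 + 399) + 183)*1425 + R(26, -17) = ((-329 + 399) + 183)*1425 - 17 = (70 + 183)*1425 - 17 = 253*1425 - 17 = 360525 - 17 = 360508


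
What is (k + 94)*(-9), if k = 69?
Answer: -1467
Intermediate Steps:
(k + 94)*(-9) = (69 + 94)*(-9) = 163*(-9) = -1467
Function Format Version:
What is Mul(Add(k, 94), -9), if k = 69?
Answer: -1467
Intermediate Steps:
Mul(Add(k, 94), -9) = Mul(Add(69, 94), -9) = Mul(163, -9) = -1467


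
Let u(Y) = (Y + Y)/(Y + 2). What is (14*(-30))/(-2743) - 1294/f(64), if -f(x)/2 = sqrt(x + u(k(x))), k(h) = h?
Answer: 420/2743 + 647*sqrt(1122)/272 ≈ 79.830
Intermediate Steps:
u(Y) = 2*Y/(2 + Y) (u(Y) = (2*Y)/(2 + Y) = 2*Y/(2 + Y))
f(x) = -2*sqrt(x + 2*x/(2 + x))
(14*(-30))/(-2743) - 1294/f(64) = (14*(-30))/(-2743) - 1294*(-sqrt(2 + 64)/(16*sqrt(4 + 64))) = -420*(-1/2743) - 1294*(-sqrt(1122)/544) = 420/2743 - 1294*(-sqrt(1122)/544) = 420/2743 - (-647)*sqrt(1122)/272 = 420/2743 + 647*sqrt(1122)/272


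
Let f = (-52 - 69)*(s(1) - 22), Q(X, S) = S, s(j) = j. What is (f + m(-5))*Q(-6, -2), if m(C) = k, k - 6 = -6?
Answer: -5082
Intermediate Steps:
k = 0 (k = 6 - 6 = 0)
m(C) = 0
f = 2541 (f = (-52 - 69)*(1 - 22) = -121*(-21) = 2541)
(f + m(-5))*Q(-6, -2) = (2541 + 0)*(-2) = 2541*(-2) = -5082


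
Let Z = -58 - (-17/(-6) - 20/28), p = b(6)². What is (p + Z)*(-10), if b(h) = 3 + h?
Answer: -4385/21 ≈ -208.81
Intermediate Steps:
p = 81 (p = (3 + 6)² = 9² = 81)
Z = -2525/42 (Z = -58 - (-17*(-⅙) - 20*1/28) = -58 - (17/6 - 5/7) = -58 - 1*89/42 = -58 - 89/42 = -2525/42 ≈ -60.119)
(p + Z)*(-10) = (81 - 2525/42)*(-10) = (877/42)*(-10) = -4385/21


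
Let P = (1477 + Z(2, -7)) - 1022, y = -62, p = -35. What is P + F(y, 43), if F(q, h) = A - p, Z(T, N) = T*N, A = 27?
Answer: 503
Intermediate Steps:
Z(T, N) = N*T
F(q, h) = 62 (F(q, h) = 27 - 1*(-35) = 27 + 35 = 62)
P = 441 (P = (1477 - 7*2) - 1022 = (1477 - 14) - 1022 = 1463 - 1022 = 441)
P + F(y, 43) = 441 + 62 = 503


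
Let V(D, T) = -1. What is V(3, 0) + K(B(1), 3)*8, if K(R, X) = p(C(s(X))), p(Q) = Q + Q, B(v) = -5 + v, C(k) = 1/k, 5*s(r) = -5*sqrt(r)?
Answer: -1 - 16*sqrt(3)/3 ≈ -10.238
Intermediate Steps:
s(r) = -sqrt(r) (s(r) = (-5*sqrt(r))/5 = -sqrt(r))
p(Q) = 2*Q
K(R, X) = -2/sqrt(X) (K(R, X) = 2/((-sqrt(X))) = 2*(-1/sqrt(X)) = -2/sqrt(X))
V(3, 0) + K(B(1), 3)*8 = -1 - 2*sqrt(3)/3*8 = -1 - 16*sqrt(3)/3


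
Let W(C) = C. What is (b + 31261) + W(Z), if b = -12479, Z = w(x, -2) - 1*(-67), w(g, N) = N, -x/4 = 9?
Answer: 18847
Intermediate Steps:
x = -36 (x = -4*9 = -36)
Z = 65 (Z = -2 - 1*(-67) = -2 + 67 = 65)
(b + 31261) + W(Z) = (-12479 + 31261) + 65 = 18782 + 65 = 18847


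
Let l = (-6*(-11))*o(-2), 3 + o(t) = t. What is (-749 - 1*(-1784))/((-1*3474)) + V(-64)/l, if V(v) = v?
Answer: -6623/63690 ≈ -0.10399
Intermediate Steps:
o(t) = -3 + t
l = -330 (l = (-6*(-11))*(-3 - 2) = 66*(-5) = -330)
(-749 - 1*(-1784))/((-1*3474)) + V(-64)/l = (-749 - 1*(-1784))/((-1*3474)) - 64/(-330) = (-749 + 1784)/(-3474) - 64*(-1/330) = 1035*(-1/3474) + 32/165 = -115/386 + 32/165 = -6623/63690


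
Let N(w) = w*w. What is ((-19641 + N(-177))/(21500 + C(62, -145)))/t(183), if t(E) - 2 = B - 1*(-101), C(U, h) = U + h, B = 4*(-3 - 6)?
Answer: 3896/478313 ≈ 0.0081453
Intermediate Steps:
N(w) = w²
B = -36 (B = 4*(-9) = -36)
t(E) = 67 (t(E) = 2 + (-36 - 1*(-101)) = 2 + (-36 + 101) = 2 + 65 = 67)
((-19641 + N(-177))/(21500 + C(62, -145)))/t(183) = ((-19641 + (-177)²)/(21500 + (62 - 145)))/67 = ((-19641 + 31329)/(21500 - 83))*(1/67) = (11688/21417)*(1/67) = (11688*(1/21417))*(1/67) = (3896/7139)*(1/67) = 3896/478313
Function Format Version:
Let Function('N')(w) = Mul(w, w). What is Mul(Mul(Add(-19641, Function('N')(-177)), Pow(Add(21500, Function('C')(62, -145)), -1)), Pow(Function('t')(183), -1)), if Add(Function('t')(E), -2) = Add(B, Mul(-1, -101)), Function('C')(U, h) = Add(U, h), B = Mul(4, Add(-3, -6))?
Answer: Rational(3896, 478313) ≈ 0.0081453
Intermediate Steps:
Function('N')(w) = Pow(w, 2)
B = -36 (B = Mul(4, -9) = -36)
Function('t')(E) = 67 (Function('t')(E) = Add(2, Add(-36, Mul(-1, -101))) = Add(2, Add(-36, 101)) = Add(2, 65) = 67)
Mul(Mul(Add(-19641, Function('N')(-177)), Pow(Add(21500, Function('C')(62, -145)), -1)), Pow(Function('t')(183), -1)) = Mul(Mul(Add(-19641, Pow(-177, 2)), Pow(Add(21500, Add(62, -145)), -1)), Pow(67, -1)) = Mul(Mul(Add(-19641, 31329), Pow(Add(21500, -83), -1)), Rational(1, 67)) = Mul(Mul(11688, Pow(21417, -1)), Rational(1, 67)) = Mul(Mul(11688, Rational(1, 21417)), Rational(1, 67)) = Mul(Rational(3896, 7139), Rational(1, 67)) = Rational(3896, 478313)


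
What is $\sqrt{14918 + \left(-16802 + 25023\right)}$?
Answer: $3 \sqrt{2571} \approx 152.11$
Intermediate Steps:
$\sqrt{14918 + \left(-16802 + 25023\right)} = \sqrt{14918 + 8221} = \sqrt{23139} = 3 \sqrt{2571}$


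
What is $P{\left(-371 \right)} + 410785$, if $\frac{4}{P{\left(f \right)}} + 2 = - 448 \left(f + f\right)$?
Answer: $\frac{68275342497}{166207} \approx 4.1079 \cdot 10^{5}$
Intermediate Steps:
$P{\left(f \right)} = \frac{4}{-2 - 896 f}$ ($P{\left(f \right)} = \frac{4}{-2 - 448 \left(f + f\right)} = \frac{4}{-2 - 448 \cdot 2 f} = \frac{4}{-2 - 896 f}$)
$P{\left(-371 \right)} + 410785 = - \frac{2}{1 + 448 \left(-371\right)} + 410785 = - \frac{2}{1 - 166208} + 410785 = - \frac{2}{-166207} + 410785 = \left(-2\right) \left(- \frac{1}{166207}\right) + 410785 = \frac{2}{166207} + 410785 = \frac{68275342497}{166207}$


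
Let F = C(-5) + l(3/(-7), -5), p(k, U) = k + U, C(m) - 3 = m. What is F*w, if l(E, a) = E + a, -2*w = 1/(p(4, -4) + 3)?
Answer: 26/21 ≈ 1.2381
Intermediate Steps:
C(m) = 3 + m
p(k, U) = U + k
w = -1/6 (w = -1/(2*((-4 + 4) + 3)) = -1/(2*(0 + 3)) = -1/2/3 = -1/2*1/3 = -1/6 ≈ -0.16667)
F = -52/7 (F = (3 - 5) + (3/(-7) - 5) = -2 + (3*(-1/7) - 5) = -2 + (-3/7 - 5) = -2 - 38/7 = -52/7 ≈ -7.4286)
F*w = -52/7*(-1/6) = 26/21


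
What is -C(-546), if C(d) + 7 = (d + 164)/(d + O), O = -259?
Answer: 5253/805 ≈ 6.5255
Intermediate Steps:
C(d) = -7 + (164 + d)/(-259 + d) (C(d) = -7 + (d + 164)/(d - 259) = -7 + (164 + d)/(-259 + d))
-C(-546) = -3*(659 - 2*(-546))/(-259 - 546) = -3*(659 + 1092)/(-805) = -3*(-1)*1751/805 = -1*(-5253/805) = 5253/805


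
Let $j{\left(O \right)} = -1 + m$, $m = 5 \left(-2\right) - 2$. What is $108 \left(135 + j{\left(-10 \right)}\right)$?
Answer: $13176$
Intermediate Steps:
$m = -12$ ($m = -10 - 2 = -12$)
$j{\left(O \right)} = -13$ ($j{\left(O \right)} = -1 - 12 = -13$)
$108 \left(135 + j{\left(-10 \right)}\right) = 108 \left(135 - 13\right) = 108 \cdot 122 = 13176$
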